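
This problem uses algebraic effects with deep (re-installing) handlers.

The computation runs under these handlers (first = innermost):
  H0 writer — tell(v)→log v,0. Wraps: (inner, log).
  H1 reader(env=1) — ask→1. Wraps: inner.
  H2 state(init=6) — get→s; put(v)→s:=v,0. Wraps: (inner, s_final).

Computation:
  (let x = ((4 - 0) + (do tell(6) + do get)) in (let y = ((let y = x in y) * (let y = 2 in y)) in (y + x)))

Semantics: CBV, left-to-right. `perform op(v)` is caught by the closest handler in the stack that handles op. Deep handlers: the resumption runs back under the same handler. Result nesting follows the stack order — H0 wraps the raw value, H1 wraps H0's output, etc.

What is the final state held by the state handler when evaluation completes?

Evaluation trace:
tell(6) @ H0 ⇒ log+=6
get @ H2 ⇒ 6
H0 returns (30, (6))
H1 returns (30, (6))
H2 returns ((30, (6)), 6)
= ((30, (6)), 6)

Answer: 6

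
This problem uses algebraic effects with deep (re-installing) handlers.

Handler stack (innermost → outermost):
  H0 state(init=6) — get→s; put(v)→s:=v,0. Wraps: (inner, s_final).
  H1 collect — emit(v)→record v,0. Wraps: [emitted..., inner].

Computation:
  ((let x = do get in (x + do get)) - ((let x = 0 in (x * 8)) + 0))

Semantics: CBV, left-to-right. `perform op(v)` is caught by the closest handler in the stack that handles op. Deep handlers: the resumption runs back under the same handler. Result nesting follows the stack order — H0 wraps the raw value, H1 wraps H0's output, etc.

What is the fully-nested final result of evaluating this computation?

Step-by-step:
get @ H0 ⇒ 6
get @ H0 ⇒ 6
H0 returns (12, 6)
H1 returns [(12, 6)]
= [(12, 6)]

Answer: [(12, 6)]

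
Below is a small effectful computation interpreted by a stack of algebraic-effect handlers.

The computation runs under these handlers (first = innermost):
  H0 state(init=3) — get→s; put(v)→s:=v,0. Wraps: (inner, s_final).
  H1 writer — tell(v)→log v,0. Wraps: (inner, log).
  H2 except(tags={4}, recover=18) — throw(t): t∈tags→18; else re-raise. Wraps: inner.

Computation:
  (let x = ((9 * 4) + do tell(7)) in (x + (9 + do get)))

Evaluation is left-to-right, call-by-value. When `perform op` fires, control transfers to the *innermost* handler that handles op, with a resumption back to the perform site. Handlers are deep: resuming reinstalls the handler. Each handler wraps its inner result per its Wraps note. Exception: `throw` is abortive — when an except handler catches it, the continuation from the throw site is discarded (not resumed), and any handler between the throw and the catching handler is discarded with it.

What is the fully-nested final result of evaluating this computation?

Answer: ((48, 3), (7))

Evaluation trace:
tell(7) @ H1 ⇒ log+=7
get @ H0 ⇒ 3
H0 returns (48, 3)
H1 returns ((48, 3), (7))
H2 returns ((48, 3), (7))
= ((48, 3), (7))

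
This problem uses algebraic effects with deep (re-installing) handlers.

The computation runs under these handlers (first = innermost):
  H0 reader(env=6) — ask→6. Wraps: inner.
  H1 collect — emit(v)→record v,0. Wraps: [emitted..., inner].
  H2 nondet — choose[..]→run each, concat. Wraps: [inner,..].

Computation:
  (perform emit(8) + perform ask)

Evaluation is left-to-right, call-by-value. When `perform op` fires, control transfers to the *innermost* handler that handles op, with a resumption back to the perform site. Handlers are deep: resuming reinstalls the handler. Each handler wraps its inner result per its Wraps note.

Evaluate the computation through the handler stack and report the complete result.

Answer: [[8, 6]]

Evaluation trace:
emit(8) @ H1 ⇒ out+=8
ask @ H0 ⇒ 6
H0 returns 6
H1 returns [8, 6]
H2 returns [[8, 6]]
= [[8, 6]]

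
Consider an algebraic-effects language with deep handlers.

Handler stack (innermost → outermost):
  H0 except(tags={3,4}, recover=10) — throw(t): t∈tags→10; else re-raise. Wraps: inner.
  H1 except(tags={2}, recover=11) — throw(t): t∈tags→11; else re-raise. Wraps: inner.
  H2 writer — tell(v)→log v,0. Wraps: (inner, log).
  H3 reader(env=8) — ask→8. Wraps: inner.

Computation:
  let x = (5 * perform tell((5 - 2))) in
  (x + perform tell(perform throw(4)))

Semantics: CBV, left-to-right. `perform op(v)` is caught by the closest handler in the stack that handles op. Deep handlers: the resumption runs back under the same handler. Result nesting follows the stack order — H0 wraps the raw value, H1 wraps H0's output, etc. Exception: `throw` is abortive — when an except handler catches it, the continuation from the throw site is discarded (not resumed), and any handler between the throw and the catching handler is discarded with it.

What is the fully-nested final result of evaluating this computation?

Evaluation trace:
tell(3) @ H2 ⇒ log+=3
throw(4) @ H0 caught ⇒ 10
H1 returns 10
H2 returns (10, (3))
H3 returns (10, (3))
= (10, (3))

Answer: (10, (3))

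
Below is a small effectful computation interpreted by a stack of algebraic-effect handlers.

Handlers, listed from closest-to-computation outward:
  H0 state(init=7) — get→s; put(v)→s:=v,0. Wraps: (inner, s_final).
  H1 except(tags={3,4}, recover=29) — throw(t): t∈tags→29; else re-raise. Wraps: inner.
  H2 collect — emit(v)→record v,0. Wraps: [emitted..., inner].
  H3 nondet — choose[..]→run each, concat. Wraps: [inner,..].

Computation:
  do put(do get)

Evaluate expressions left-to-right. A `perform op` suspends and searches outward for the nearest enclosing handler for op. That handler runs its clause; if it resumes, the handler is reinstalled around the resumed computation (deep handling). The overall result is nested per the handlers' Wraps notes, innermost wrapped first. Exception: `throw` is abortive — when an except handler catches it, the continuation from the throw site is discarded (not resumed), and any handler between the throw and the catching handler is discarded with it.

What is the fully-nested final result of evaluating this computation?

Answer: [[(0, 7)]]

Step-by-step:
get @ H0 ⇒ 7
put(7) @ H0 ⇒ s:=7
H0 returns (0, 7)
H1 returns (0, 7)
H2 returns [(0, 7)]
H3 returns [[(0, 7)]]
= [[(0, 7)]]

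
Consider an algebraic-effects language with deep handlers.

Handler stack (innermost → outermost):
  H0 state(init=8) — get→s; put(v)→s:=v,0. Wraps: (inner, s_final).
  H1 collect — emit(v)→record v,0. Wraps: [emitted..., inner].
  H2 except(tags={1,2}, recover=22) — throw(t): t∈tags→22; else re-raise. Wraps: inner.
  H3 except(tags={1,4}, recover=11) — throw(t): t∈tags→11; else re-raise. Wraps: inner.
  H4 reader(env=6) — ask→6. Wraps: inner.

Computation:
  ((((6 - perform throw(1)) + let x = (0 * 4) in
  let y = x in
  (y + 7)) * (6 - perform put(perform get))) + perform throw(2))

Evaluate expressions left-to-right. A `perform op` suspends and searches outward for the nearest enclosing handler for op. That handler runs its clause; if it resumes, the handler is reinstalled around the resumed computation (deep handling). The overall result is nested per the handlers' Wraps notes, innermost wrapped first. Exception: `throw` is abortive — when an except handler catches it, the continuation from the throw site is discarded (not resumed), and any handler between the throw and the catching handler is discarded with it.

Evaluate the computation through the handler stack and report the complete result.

Answer: 22

Step-by-step:
throw(1) @ H2 caught ⇒ 22
H3 returns 22
H4 returns 22
= 22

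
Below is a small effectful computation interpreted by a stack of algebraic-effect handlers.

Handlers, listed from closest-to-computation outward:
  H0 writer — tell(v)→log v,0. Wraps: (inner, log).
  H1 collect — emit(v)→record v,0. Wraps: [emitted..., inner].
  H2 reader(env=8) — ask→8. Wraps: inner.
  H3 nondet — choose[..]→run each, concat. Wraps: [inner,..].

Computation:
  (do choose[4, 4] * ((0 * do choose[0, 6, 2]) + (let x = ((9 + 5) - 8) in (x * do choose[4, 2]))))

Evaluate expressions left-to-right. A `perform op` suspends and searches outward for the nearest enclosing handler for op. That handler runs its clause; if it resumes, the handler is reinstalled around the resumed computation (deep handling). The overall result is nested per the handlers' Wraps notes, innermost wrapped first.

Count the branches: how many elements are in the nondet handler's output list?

Evaluation trace:
choose[4, 4] @ H3
  branch[0] choose=4:
    choose[0, 6, 2] @ H3
      branch[0] choose=0:
        choose[4, 2] @ H3
          branch[0] choose=4:
            H0 returns (96, ())
            H1 returns [(96, ())]
            H2 returns [(96, ())]
            H3 returns [[(96, ())]]
          branch[1] choose=2:
            H0 returns (48, ())
            H1 returns [(48, ())]
            H2 returns [(48, ())]
            H3 returns [[(48, ())]]
      branch[1] choose=6:
        choose[4, 2] @ H3
          branch[0] choose=4:
            H0 returns (96, ())
            H1 returns [(96, ())]
            H2 returns [(96, ())]
            H3 returns [[(96, ())]]
          branch[1] choose=2:
            H0 returns (48, ())
            H1 returns [(48, ())]
            H2 returns [(48, ())]
            H3 returns [[(48, ())]]
      branch[2] choose=2:
        choose[4, 2] @ H3
          branch[0] choose=4:
            H0 returns (96, ())
            H1 returns [(96, ())]
            H2 returns [(96, ())]
            H3 returns [[(96, ())]]
          branch[1] choose=2:
            H0 returns (48, ())
            H1 returns [(48, ())]
            H2 returns [(48, ())]
            H3 returns [[(48, ())]]
  branch[1] choose=4:
    choose[0, 6, 2] @ H3
      branch[0] choose=0:
        choose[4, 2] @ H3
          branch[0] choose=4:
            H0 returns (96, ())
            H1 returns [(96, ())]
            H2 returns [(96, ())]
            H3 returns [[(96, ())]]
          branch[1] choose=2:
            H0 returns (48, ())
            H1 returns [(48, ())]
            H2 returns [(48, ())]
            H3 returns [[(48, ())]]
      branch[1] choose=6:
        choose[4, 2] @ H3
          branch[0] choose=4:
            H0 returns (96, ())
            H1 returns [(96, ())]
            H2 returns [(96, ())]
            H3 returns [[(96, ())]]
          branch[1] choose=2:
            H0 returns (48, ())
            H1 returns [(48, ())]
            H2 returns [(48, ())]
            H3 returns [[(48, ())]]
      branch[2] choose=2:
        choose[4, 2] @ H3
          branch[0] choose=4:
            H0 returns (96, ())
            H1 returns [(96, ())]
            H2 returns [(96, ())]
            H3 returns [[(96, ())]]
          branch[1] choose=2:
            H0 returns (48, ())
            H1 returns [(48, ())]
            H2 returns [(48, ())]
            H3 returns [[(48, ())]]
= [[(96, ())], [(48, ())], [(96, ())], [(48, ())], [(96, ())], [(48, ())], [(96, ())], [(48, ())], [(96, ())], [(48, ())], [(96, ())], [(48, ())]]

Answer: 12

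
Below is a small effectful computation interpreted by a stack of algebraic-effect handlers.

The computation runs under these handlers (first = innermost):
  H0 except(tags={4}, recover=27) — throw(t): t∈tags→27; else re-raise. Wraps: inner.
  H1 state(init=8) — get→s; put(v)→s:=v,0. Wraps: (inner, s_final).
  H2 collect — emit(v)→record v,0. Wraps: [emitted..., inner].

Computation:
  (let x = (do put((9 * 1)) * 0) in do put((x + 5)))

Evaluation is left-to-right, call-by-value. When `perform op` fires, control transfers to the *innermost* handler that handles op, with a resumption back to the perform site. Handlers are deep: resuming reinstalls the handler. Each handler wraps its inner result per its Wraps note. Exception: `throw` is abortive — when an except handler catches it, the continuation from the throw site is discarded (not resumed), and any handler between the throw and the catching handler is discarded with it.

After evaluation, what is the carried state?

Answer: 5

Working:
put(9) @ H1 ⇒ s:=9
put(5) @ H1 ⇒ s:=5
H0 returns 0
H1 returns (0, 5)
H2 returns [(0, 5)]
= [(0, 5)]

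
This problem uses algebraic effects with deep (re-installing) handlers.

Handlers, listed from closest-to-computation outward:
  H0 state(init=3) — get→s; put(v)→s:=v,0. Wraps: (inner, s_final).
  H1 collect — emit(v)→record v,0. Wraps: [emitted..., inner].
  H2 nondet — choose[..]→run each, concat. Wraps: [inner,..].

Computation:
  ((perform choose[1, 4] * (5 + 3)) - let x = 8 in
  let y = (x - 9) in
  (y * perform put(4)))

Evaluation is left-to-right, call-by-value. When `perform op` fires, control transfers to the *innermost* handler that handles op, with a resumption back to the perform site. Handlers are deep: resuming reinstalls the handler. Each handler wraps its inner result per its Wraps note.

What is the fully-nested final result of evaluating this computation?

Answer: [[(8, 4)], [(32, 4)]]

Evaluation trace:
choose[1, 4] @ H2
  branch[0] choose=1:
    put(4) @ H0 ⇒ s:=4
    H0 returns (8, 4)
    H1 returns [(8, 4)]
    H2 returns [[(8, 4)]]
  branch[1] choose=4:
    put(4) @ H0 ⇒ s:=4
    H0 returns (32, 4)
    H1 returns [(32, 4)]
    H2 returns [[(32, 4)]]
= [[(8, 4)], [(32, 4)]]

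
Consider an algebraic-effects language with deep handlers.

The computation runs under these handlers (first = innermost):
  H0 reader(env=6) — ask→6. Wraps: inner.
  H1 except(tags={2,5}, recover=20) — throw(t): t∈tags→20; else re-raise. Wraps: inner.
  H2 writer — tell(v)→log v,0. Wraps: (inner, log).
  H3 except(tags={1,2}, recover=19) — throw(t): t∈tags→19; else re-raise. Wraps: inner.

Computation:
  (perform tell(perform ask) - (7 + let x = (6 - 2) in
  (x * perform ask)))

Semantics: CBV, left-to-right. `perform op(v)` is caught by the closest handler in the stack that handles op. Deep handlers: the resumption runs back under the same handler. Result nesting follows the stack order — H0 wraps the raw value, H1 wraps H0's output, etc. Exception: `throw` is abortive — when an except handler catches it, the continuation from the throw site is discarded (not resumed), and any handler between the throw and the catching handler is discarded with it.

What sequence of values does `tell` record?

Answer: (6)

Step-by-step:
ask @ H0 ⇒ 6
tell(6) @ H2 ⇒ log+=6
ask @ H0 ⇒ 6
H0 returns -31
H1 returns -31
H2 returns (-31, (6))
H3 returns (-31, (6))
= (-31, (6))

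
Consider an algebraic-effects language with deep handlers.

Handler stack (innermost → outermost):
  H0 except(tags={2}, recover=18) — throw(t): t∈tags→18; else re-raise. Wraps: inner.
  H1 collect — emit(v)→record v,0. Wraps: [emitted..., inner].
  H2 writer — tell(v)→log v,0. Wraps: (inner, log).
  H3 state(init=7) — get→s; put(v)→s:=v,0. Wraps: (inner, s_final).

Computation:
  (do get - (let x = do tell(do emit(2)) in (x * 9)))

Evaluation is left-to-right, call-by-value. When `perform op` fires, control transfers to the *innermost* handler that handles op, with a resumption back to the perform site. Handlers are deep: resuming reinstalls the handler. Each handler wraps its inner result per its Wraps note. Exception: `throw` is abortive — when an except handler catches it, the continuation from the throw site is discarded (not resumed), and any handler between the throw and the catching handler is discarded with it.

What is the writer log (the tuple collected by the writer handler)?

Working:
get @ H3 ⇒ 7
emit(2) @ H1 ⇒ out+=2
tell(0) @ H2 ⇒ log+=0
H0 returns 7
H1 returns [2, 7]
H2 returns ([2, 7], (0))
H3 returns (([2, 7], (0)), 7)
= (([2, 7], (0)), 7)

Answer: (0)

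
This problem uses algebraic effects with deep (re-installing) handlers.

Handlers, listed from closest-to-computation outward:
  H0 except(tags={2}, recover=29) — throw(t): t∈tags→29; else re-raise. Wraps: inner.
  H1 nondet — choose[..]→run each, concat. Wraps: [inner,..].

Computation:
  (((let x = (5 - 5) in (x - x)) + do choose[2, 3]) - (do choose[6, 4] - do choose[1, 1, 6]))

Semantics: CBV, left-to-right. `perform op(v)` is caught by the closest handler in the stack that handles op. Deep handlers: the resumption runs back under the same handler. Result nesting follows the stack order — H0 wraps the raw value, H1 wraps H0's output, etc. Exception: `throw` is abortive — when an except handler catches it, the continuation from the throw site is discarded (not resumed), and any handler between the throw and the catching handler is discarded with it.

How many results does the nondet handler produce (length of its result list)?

Answer: 12

Evaluation trace:
choose[2, 3] @ H1
  branch[0] choose=2:
    choose[6, 4] @ H1
      branch[0] choose=6:
        choose[1, 1, 6] @ H1
          branch[0] choose=1:
            H0 returns -3
            H1 returns [-3]
          branch[1] choose=1:
            H0 returns -3
            H1 returns [-3]
          branch[2] choose=6:
            H0 returns 2
            H1 returns [2]
      branch[1] choose=4:
        choose[1, 1, 6] @ H1
          branch[0] choose=1:
            H0 returns -1
            H1 returns [-1]
          branch[1] choose=1:
            H0 returns -1
            H1 returns [-1]
          branch[2] choose=6:
            H0 returns 4
            H1 returns [4]
  branch[1] choose=3:
    choose[6, 4] @ H1
      branch[0] choose=6:
        choose[1, 1, 6] @ H1
          branch[0] choose=1:
            H0 returns -2
            H1 returns [-2]
          branch[1] choose=1:
            H0 returns -2
            H1 returns [-2]
          branch[2] choose=6:
            H0 returns 3
            H1 returns [3]
      branch[1] choose=4:
        choose[1, 1, 6] @ H1
          branch[0] choose=1:
            H0 returns 0
            H1 returns [0]
          branch[1] choose=1:
            H0 returns 0
            H1 returns [0]
          branch[2] choose=6:
            H0 returns 5
            H1 returns [5]
= [-3, -3, 2, -1, -1, 4, -2, -2, 3, 0, 0, 5]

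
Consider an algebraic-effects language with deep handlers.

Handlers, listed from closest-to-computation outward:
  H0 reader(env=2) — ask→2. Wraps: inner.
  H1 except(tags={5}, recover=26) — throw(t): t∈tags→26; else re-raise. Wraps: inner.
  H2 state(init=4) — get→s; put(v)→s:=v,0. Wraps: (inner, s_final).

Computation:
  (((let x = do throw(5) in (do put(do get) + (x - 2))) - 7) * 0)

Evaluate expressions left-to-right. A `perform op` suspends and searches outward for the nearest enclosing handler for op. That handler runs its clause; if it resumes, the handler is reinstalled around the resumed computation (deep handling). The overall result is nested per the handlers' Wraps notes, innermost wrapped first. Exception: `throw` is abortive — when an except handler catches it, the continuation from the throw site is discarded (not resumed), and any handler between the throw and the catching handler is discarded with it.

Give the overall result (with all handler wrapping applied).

Evaluation trace:
throw(5) @ H1 caught ⇒ 26
H2 returns (26, 4)
= (26, 4)

Answer: (26, 4)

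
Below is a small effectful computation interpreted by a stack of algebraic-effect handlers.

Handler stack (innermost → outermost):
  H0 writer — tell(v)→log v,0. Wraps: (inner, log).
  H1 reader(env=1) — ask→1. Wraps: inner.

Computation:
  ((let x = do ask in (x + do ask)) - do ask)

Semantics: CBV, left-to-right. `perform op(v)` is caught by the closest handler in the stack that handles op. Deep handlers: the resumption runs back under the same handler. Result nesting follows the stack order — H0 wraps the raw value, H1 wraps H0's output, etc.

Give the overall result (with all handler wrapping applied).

Working:
ask @ H1 ⇒ 1
ask @ H1 ⇒ 1
ask @ H1 ⇒ 1
H0 returns (1, ())
H1 returns (1, ())
= (1, ())

Answer: (1, ())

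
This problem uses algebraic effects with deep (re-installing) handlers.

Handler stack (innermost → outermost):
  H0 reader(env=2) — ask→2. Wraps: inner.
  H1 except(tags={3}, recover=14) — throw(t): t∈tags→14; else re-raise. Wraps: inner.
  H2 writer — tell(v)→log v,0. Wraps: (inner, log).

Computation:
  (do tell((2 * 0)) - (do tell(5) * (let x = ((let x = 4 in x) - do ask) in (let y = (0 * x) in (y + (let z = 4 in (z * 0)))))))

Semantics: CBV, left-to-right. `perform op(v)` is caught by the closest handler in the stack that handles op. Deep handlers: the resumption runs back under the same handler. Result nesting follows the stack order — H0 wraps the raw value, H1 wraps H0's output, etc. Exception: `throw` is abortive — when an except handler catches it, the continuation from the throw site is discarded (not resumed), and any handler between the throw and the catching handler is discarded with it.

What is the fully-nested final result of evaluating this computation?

Answer: (0, (0, 5))

Evaluation trace:
tell(0) @ H2 ⇒ log+=0
tell(5) @ H2 ⇒ log+=5
ask @ H0 ⇒ 2
H0 returns 0
H1 returns 0
H2 returns (0, (0, 5))
= (0, (0, 5))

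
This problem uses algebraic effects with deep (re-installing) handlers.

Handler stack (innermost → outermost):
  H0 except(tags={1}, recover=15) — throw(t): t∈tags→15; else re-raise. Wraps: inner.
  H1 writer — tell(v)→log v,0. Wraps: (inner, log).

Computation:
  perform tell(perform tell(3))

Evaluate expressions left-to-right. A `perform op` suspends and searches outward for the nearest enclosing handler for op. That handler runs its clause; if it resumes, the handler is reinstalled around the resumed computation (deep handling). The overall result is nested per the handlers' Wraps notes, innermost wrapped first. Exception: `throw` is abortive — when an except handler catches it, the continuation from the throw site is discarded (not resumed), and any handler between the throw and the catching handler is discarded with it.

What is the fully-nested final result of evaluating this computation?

Answer: (0, (3, 0))

Evaluation trace:
tell(3) @ H1 ⇒ log+=3
tell(0) @ H1 ⇒ log+=0
H0 returns 0
H1 returns (0, (3, 0))
= (0, (3, 0))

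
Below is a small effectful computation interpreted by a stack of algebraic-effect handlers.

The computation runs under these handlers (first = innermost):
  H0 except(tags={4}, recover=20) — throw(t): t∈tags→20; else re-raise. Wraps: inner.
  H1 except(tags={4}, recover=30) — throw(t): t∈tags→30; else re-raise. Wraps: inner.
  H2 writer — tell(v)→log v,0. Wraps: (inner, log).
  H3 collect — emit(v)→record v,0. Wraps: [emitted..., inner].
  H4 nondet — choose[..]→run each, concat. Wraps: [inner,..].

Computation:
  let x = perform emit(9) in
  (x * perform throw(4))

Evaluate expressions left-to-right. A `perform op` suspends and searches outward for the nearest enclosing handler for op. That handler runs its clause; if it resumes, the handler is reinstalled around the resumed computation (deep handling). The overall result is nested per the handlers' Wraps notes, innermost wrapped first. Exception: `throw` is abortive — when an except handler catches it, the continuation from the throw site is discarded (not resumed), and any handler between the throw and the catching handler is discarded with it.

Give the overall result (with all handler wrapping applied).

Working:
emit(9) @ H3 ⇒ out+=9
throw(4) @ H0 caught ⇒ 20
H1 returns 20
H2 returns (20, ())
H3 returns [9, (20, ())]
H4 returns [[9, (20, ())]]
= [[9, (20, ())]]

Answer: [[9, (20, ())]]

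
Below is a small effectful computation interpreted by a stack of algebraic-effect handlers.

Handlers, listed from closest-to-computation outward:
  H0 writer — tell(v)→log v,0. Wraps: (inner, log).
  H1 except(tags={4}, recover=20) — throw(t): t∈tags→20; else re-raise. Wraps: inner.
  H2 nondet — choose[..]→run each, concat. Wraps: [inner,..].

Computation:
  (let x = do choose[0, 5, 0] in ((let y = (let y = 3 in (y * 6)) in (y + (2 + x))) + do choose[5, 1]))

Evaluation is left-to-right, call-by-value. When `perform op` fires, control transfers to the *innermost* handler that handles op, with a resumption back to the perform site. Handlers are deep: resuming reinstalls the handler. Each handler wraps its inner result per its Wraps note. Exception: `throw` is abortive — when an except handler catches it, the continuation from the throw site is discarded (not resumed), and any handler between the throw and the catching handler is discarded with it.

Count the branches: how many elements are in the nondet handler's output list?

Answer: 6

Evaluation trace:
choose[0, 5, 0] @ H2
  branch[0] choose=0:
    choose[5, 1] @ H2
      branch[0] choose=5:
        H0 returns (25, ())
        H1 returns (25, ())
        H2 returns [(25, ())]
      branch[1] choose=1:
        H0 returns (21, ())
        H1 returns (21, ())
        H2 returns [(21, ())]
  branch[1] choose=5:
    choose[5, 1] @ H2
      branch[0] choose=5:
        H0 returns (30, ())
        H1 returns (30, ())
        H2 returns [(30, ())]
      branch[1] choose=1:
        H0 returns (26, ())
        H1 returns (26, ())
        H2 returns [(26, ())]
  branch[2] choose=0:
    choose[5, 1] @ H2
      branch[0] choose=5:
        H0 returns (25, ())
        H1 returns (25, ())
        H2 returns [(25, ())]
      branch[1] choose=1:
        H0 returns (21, ())
        H1 returns (21, ())
        H2 returns [(21, ())]
= [(25, ()), (21, ()), (30, ()), (26, ()), (25, ()), (21, ())]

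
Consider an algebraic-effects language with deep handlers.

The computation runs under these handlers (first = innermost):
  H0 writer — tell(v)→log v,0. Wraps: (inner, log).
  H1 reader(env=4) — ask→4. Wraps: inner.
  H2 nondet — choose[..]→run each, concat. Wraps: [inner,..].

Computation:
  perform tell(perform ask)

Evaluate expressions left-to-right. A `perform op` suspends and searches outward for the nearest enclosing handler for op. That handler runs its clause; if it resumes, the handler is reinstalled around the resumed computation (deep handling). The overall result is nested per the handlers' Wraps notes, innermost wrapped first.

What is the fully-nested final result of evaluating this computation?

Step-by-step:
ask @ H1 ⇒ 4
tell(4) @ H0 ⇒ log+=4
H0 returns (0, (4))
H1 returns (0, (4))
H2 returns [(0, (4))]
= [(0, (4))]

Answer: [(0, (4))]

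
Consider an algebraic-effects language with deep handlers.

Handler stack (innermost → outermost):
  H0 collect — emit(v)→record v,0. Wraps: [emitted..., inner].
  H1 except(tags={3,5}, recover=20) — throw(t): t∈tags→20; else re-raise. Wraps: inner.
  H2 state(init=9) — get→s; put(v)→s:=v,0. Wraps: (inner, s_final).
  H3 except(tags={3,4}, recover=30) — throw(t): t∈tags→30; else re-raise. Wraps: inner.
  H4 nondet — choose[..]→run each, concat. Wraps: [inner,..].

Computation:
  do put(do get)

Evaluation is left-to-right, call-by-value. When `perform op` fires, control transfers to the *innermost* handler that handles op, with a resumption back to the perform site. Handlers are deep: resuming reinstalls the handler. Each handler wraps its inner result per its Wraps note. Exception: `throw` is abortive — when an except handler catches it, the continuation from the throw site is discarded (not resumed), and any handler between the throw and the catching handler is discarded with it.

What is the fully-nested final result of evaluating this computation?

Evaluation trace:
get @ H2 ⇒ 9
put(9) @ H2 ⇒ s:=9
H0 returns [0]
H1 returns [0]
H2 returns ([0], 9)
H3 returns ([0], 9)
H4 returns [([0], 9)]
= [([0], 9)]

Answer: [([0], 9)]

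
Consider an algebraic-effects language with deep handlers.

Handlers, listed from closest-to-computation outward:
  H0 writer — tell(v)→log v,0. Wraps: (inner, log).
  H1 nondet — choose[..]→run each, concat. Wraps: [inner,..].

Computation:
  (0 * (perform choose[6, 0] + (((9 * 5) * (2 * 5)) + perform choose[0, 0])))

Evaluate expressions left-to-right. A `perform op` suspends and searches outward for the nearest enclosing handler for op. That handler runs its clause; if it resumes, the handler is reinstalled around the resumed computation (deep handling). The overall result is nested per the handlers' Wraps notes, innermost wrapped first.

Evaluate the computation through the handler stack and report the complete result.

Answer: [(0, ()), (0, ()), (0, ()), (0, ())]

Step-by-step:
choose[6, 0] @ H1
  branch[0] choose=6:
    choose[0, 0] @ H1
      branch[0] choose=0:
        H0 returns (0, ())
        H1 returns [(0, ())]
      branch[1] choose=0:
        H0 returns (0, ())
        H1 returns [(0, ())]
  branch[1] choose=0:
    choose[0, 0] @ H1
      branch[0] choose=0:
        H0 returns (0, ())
        H1 returns [(0, ())]
      branch[1] choose=0:
        H0 returns (0, ())
        H1 returns [(0, ())]
= [(0, ()), (0, ()), (0, ()), (0, ())]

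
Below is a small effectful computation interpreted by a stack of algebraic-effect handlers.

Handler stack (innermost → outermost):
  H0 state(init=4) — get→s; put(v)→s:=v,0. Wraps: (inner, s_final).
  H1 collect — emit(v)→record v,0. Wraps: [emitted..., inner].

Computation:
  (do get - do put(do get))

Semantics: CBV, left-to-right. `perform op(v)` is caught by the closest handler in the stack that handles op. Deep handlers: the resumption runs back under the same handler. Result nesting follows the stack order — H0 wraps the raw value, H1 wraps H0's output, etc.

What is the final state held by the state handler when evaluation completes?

Answer: 4

Evaluation trace:
get @ H0 ⇒ 4
get @ H0 ⇒ 4
put(4) @ H0 ⇒ s:=4
H0 returns (4, 4)
H1 returns [(4, 4)]
= [(4, 4)]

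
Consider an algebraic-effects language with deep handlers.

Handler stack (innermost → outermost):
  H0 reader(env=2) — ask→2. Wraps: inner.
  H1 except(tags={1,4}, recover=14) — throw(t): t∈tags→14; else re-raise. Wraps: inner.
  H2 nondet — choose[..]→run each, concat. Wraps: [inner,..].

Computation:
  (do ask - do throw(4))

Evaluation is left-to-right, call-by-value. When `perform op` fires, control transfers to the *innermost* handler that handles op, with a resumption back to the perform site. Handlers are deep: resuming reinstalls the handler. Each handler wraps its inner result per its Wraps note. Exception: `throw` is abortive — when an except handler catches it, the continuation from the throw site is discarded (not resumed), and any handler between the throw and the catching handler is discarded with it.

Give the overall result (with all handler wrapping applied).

Working:
ask @ H0 ⇒ 2
throw(4) @ H1 caught ⇒ 14
H2 returns [14]
= [14]

Answer: [14]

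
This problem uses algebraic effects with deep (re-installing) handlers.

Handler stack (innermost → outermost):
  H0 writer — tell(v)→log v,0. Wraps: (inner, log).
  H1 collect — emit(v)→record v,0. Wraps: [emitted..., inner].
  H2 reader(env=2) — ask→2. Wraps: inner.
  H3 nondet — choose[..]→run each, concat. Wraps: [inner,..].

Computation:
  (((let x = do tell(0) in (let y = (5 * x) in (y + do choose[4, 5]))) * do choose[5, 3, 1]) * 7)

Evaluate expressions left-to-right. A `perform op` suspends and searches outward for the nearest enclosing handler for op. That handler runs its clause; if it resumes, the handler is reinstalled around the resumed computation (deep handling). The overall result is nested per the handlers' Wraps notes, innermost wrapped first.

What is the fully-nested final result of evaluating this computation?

Answer: [[(140, (0))], [(84, (0))], [(28, (0))], [(175, (0))], [(105, (0))], [(35, (0))]]

Evaluation trace:
tell(0) @ H0 ⇒ log+=0
choose[4, 5] @ H3
  branch[0] choose=4:
    choose[5, 3, 1] @ H3
      branch[0] choose=5:
        H0 returns (140, (0))
        H1 returns [(140, (0))]
        H2 returns [(140, (0))]
        H3 returns [[(140, (0))]]
      branch[1] choose=3:
        H0 returns (84, (0))
        H1 returns [(84, (0))]
        H2 returns [(84, (0))]
        H3 returns [[(84, (0))]]
      branch[2] choose=1:
        H0 returns (28, (0))
        H1 returns [(28, (0))]
        H2 returns [(28, (0))]
        H3 returns [[(28, (0))]]
  branch[1] choose=5:
    choose[5, 3, 1] @ H3
      branch[0] choose=5:
        H0 returns (175, (0))
        H1 returns [(175, (0))]
        H2 returns [(175, (0))]
        H3 returns [[(175, (0))]]
      branch[1] choose=3:
        H0 returns (105, (0))
        H1 returns [(105, (0))]
        H2 returns [(105, (0))]
        H3 returns [[(105, (0))]]
      branch[2] choose=1:
        H0 returns (35, (0))
        H1 returns [(35, (0))]
        H2 returns [(35, (0))]
        H3 returns [[(35, (0))]]
= [[(140, (0))], [(84, (0))], [(28, (0))], [(175, (0))], [(105, (0))], [(35, (0))]]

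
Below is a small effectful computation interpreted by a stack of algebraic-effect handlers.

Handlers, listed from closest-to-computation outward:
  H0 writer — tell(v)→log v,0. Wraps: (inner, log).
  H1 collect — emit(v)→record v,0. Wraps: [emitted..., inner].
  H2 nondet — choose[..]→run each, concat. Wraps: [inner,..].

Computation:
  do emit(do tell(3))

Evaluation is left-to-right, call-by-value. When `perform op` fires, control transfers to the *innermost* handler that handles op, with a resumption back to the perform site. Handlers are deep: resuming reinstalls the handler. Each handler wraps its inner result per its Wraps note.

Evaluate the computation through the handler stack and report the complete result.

Step-by-step:
tell(3) @ H0 ⇒ log+=3
emit(0) @ H1 ⇒ out+=0
H0 returns (0, (3))
H1 returns [0, (0, (3))]
H2 returns [[0, (0, (3))]]
= [[0, (0, (3))]]

Answer: [[0, (0, (3))]]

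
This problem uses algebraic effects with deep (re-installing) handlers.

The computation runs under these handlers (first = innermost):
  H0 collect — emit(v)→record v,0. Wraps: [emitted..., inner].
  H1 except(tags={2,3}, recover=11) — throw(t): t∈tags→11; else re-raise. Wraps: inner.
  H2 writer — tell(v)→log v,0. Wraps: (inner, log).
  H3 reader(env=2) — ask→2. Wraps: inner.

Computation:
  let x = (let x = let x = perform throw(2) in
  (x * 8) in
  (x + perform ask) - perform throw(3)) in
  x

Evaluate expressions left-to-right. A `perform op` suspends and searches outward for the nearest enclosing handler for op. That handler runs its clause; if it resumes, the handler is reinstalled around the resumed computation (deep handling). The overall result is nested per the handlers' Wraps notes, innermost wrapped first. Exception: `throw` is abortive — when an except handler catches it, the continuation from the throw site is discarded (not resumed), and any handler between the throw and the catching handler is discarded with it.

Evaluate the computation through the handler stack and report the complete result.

Working:
throw(2) @ H1 caught ⇒ 11
H2 returns (11, ())
H3 returns (11, ())
= (11, ())

Answer: (11, ())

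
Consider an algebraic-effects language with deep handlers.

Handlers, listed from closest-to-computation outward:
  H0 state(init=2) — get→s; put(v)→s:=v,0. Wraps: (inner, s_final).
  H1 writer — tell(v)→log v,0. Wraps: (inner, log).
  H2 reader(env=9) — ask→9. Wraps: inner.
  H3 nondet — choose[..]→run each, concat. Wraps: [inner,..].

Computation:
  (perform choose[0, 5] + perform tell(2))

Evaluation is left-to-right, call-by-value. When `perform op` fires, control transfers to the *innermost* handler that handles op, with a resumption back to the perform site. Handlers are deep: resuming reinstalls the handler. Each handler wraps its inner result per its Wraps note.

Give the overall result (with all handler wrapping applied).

Answer: [((0, 2), (2)), ((5, 2), (2))]

Step-by-step:
choose[0, 5] @ H3
  branch[0] choose=0:
    tell(2) @ H1 ⇒ log+=2
    H0 returns (0, 2)
    H1 returns ((0, 2), (2))
    H2 returns ((0, 2), (2))
    H3 returns [((0, 2), (2))]
  branch[1] choose=5:
    tell(2) @ H1 ⇒ log+=2
    H0 returns (5, 2)
    H1 returns ((5, 2), (2))
    H2 returns ((5, 2), (2))
    H3 returns [((5, 2), (2))]
= [((0, 2), (2)), ((5, 2), (2))]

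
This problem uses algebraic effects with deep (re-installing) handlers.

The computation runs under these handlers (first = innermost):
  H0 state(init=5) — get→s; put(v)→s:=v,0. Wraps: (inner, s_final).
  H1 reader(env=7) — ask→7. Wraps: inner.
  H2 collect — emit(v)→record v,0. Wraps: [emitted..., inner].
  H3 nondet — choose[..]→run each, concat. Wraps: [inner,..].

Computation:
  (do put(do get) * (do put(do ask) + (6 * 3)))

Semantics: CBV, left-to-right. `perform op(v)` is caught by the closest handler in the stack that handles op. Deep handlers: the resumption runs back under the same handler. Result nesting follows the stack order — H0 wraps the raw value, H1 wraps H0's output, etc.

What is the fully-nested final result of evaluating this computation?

Evaluation trace:
get @ H0 ⇒ 5
put(5) @ H0 ⇒ s:=5
ask @ H1 ⇒ 7
put(7) @ H0 ⇒ s:=7
H0 returns (0, 7)
H1 returns (0, 7)
H2 returns [(0, 7)]
H3 returns [[(0, 7)]]
= [[(0, 7)]]

Answer: [[(0, 7)]]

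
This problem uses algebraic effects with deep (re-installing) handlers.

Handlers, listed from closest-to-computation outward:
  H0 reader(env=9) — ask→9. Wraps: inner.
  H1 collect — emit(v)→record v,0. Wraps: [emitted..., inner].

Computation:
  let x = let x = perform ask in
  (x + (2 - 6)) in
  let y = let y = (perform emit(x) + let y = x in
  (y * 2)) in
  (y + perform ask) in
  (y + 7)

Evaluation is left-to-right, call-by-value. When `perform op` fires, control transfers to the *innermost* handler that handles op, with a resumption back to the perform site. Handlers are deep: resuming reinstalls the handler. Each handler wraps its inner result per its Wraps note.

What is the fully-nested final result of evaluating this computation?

Working:
ask @ H0 ⇒ 9
emit(5) @ H1 ⇒ out+=5
ask @ H0 ⇒ 9
H0 returns 26
H1 returns [5, 26]
= [5, 26]

Answer: [5, 26]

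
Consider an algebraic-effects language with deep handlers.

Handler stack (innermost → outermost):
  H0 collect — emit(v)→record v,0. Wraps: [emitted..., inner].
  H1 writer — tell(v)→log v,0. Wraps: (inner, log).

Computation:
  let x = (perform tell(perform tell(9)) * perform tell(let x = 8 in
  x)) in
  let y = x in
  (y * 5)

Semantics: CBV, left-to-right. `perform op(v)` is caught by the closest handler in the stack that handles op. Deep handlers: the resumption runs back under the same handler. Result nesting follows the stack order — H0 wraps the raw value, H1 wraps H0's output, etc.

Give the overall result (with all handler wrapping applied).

Working:
tell(9) @ H1 ⇒ log+=9
tell(0) @ H1 ⇒ log+=0
tell(8) @ H1 ⇒ log+=8
H0 returns [0]
H1 returns ([0], (9, 0, 8))
= ([0], (9, 0, 8))

Answer: ([0], (9, 0, 8))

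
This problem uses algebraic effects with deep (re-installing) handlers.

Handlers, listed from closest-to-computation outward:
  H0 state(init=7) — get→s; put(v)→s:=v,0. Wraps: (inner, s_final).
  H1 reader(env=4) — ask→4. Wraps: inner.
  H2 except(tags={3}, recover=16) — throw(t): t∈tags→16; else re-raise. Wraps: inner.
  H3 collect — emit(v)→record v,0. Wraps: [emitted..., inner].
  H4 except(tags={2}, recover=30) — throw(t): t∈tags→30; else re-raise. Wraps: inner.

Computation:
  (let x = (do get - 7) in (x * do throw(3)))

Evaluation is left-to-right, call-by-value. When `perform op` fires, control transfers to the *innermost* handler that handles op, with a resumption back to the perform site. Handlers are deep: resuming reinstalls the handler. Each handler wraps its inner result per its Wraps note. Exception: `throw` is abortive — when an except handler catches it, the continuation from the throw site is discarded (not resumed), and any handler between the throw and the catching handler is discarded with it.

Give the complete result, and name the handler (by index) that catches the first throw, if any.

Answer: [16] ; first throw caught by: H2

Step-by-step:
get @ H0 ⇒ 7
throw(3) @ H2 caught ⇒ 16
H3 returns [16]
H4 returns [16]
= [16]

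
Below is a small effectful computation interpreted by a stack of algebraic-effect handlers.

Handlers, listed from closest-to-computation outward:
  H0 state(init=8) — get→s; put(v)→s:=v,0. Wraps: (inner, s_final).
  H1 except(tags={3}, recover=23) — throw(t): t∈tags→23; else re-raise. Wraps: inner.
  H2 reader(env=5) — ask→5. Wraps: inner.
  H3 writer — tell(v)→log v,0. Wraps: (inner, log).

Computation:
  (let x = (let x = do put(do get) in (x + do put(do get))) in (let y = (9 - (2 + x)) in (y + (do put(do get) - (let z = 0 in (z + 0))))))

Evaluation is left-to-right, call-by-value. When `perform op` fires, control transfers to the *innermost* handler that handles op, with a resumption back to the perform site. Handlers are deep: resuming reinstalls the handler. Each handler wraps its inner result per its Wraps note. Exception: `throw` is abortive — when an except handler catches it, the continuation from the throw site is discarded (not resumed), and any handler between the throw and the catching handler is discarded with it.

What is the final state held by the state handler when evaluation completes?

Answer: 8

Evaluation trace:
get @ H0 ⇒ 8
put(8) @ H0 ⇒ s:=8
get @ H0 ⇒ 8
put(8) @ H0 ⇒ s:=8
get @ H0 ⇒ 8
put(8) @ H0 ⇒ s:=8
H0 returns (7, 8)
H1 returns (7, 8)
H2 returns (7, 8)
H3 returns ((7, 8), ())
= ((7, 8), ())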